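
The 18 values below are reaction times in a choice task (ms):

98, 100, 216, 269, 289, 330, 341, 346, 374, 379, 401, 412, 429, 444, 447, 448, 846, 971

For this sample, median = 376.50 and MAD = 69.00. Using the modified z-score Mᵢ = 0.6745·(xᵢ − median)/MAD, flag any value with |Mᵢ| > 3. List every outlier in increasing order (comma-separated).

846, 971

|Mᵢ| > 3 ⇔ |xᵢ − 376.50| > 3·69.00/0.6745 = 306.89.
So outliers lie outside [69.61, 683.39].
846: M = 4.59 → outlier.
971: M = 5.81 → outlier.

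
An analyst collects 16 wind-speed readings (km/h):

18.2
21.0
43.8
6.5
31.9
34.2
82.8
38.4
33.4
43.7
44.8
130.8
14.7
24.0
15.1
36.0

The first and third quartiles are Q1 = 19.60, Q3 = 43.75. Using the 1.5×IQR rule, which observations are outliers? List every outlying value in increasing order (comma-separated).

82.8, 130.8

IQR = Q3 − Q1 = 43.75 − 19.60 = 24.15.
Lower fence = Q1 − 1.5·IQR = 19.60 − 36.225 = -16.625.
Upper fence = Q3 + 1.5·IQR = 43.75 + 36.225 = 79.975.
82.8 > 79.975 → outlier.
130.8 > 79.975 → outlier.
All remaining values lie within [-16.625, 79.975].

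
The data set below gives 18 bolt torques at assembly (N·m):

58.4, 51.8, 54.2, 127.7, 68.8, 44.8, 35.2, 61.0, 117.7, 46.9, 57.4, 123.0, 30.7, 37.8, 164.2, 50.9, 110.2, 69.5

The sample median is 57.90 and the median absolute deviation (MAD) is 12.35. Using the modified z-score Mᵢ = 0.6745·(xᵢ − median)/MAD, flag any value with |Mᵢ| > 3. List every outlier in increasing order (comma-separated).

117.7, 123.0, 127.7, 164.2

|Mᵢ| > 3 ⇔ |xᵢ − 57.90| > 3·12.35/0.6745 = 54.93.
So outliers lie outside [2.97, 112.83].
117.7: M = 3.27 → outlier.
123.0: M = 3.56 → outlier.
127.7: M = 3.81 → outlier.
164.2: M = 5.81 → outlier.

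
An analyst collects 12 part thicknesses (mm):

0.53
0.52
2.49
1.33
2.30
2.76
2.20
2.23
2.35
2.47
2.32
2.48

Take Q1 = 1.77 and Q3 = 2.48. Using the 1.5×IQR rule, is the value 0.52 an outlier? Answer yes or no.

yes

IQR = Q3 − Q1 = 2.48 − 1.77 = 0.71.
Lower fence = Q1 − 1.5·IQR = 1.77 − 1.065 = 0.705.
Upper fence = Q3 + 1.5·IQR = 2.48 + 1.065 = 3.545.
0.52 lies below the lower fence.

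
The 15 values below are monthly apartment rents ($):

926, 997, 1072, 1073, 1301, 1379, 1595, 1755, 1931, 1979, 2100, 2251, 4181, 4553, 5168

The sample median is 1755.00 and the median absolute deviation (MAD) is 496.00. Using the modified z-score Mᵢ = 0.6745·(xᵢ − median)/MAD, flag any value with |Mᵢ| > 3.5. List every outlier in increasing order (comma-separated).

4553, 5168

|Mᵢ| > 3.5 ⇔ |xᵢ − 1755.00| > 3.5·496.00/0.6745 = 2573.76.
So outliers lie outside [-818.76, 4328.76].
4553: M = 3.80 → outlier.
5168: M = 4.64 → outlier.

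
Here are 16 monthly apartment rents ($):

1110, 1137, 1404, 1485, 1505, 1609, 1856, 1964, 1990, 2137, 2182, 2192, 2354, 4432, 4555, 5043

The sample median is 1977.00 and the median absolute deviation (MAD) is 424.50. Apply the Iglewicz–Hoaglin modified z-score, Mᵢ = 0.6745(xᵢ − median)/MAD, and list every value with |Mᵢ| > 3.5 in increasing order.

4432, 4555, 5043

|Mᵢ| > 3.5 ⇔ |xᵢ − 1977.00| > 3.5·424.50/0.6745 = 2202.74.
So outliers lie outside [-225.74, 4179.74].
4432: M = 3.90 → outlier.
4555: M = 4.10 → outlier.
5043: M = 4.87 → outlier.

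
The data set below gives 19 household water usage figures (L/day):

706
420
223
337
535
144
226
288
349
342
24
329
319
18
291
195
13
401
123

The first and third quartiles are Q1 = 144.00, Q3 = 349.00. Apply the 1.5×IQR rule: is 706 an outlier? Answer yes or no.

yes

IQR = Q3 − Q1 = 349.00 − 144.00 = 205.00.
Lower fence = Q1 − 1.5·IQR = 144.00 − 307.50 = -163.50.
Upper fence = Q3 + 1.5·IQR = 349.00 + 307.50 = 656.50.
706 lies above the upper fence.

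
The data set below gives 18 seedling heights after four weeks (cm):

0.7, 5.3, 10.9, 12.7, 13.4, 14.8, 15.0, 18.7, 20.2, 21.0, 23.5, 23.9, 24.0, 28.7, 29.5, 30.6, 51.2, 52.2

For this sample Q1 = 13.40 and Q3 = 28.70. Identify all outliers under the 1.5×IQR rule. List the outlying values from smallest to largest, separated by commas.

52.2

IQR = Q3 − Q1 = 28.70 − 13.40 = 15.30.
Lower fence = Q1 − 1.5·IQR = 13.40 − 22.95 = -9.55.
Upper fence = Q3 + 1.5·IQR = 28.70 + 22.95 = 51.65.
52.2 > 51.65 → outlier.
All remaining values lie within [-9.55, 51.65].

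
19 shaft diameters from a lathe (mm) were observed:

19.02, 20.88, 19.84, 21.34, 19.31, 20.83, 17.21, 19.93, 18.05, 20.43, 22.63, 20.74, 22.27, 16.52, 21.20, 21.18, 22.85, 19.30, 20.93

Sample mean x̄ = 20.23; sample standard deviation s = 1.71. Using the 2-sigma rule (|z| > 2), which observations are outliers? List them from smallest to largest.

16.52

Cutoffs at x̄ ± 2s: 20.23 ± 2·1.71 = [16.81, 23.65].
16.52: z = -2.17, |z| > 2 → outlier.
Every other value lies within [16.81, 23.65].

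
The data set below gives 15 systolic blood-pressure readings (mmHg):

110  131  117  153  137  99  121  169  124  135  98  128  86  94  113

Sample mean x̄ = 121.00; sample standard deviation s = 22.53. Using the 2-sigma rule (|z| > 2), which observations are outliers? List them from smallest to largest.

169

Cutoffs at x̄ ± 2s: 121.00 ± 2·22.53 = [75.94, 166.06].
169: z = 2.13, |z| > 2 → outlier.
Every other value lies within [75.94, 166.06].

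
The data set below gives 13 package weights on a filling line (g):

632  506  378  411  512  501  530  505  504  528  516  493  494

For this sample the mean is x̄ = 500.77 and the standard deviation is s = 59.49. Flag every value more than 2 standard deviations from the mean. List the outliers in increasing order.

378, 632

Cutoffs at x̄ ± 2s: 500.77 ± 2·59.49 = [381.79, 619.75].
378: z = -2.06, |z| > 2 → outlier.
632: z = 2.21, |z| > 2 → outlier.
Every other value lies within [381.79, 619.75].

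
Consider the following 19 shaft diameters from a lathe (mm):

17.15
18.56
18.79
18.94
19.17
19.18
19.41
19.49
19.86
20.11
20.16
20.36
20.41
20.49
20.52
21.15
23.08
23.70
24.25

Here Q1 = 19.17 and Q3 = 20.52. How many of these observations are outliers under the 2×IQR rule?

IQR = 1.35; fences at 19.17 − 2.70 = 16.47 and 20.52 + 2.70 = 23.22.
Outside the cutoffs: 23.70, 24.25.

2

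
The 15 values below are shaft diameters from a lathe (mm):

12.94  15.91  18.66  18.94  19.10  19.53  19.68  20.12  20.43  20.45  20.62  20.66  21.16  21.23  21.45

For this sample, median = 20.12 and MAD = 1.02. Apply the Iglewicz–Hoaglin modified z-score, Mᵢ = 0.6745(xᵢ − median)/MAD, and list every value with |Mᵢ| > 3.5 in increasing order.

|Mᵢ| > 3.5 ⇔ |xᵢ − 20.12| > 3.5·1.02/0.6745 = 5.29.
So outliers lie outside [14.83, 25.41].
12.94: M = -4.75 → outlier.

12.94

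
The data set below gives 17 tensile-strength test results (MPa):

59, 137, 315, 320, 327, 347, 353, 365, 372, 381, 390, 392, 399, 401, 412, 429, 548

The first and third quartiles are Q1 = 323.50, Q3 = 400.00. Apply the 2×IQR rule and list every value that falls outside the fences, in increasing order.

IQR = Q3 − Q1 = 400.00 − 323.50 = 76.50.
Lower fence = Q1 − 2·IQR = 323.50 − 153.00 = 170.50.
Upper fence = Q3 + 2·IQR = 400.00 + 153.00 = 553.00.
59 < 170.50 → outlier.
137 < 170.50 → outlier.
All remaining values lie within [170.50, 553.00].

59, 137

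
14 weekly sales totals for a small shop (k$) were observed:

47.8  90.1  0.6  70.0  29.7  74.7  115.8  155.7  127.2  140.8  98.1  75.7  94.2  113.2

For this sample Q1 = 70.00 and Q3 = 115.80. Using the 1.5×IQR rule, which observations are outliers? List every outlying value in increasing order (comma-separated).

IQR = Q3 − Q1 = 115.80 − 70.00 = 45.80.
Lower fence = Q1 − 1.5·IQR = 70.00 − 68.70 = 1.30.
Upper fence = Q3 + 1.5·IQR = 115.80 + 68.70 = 184.50.
0.6 < 1.30 → outlier.
All remaining values lie within [1.30, 184.50].

0.6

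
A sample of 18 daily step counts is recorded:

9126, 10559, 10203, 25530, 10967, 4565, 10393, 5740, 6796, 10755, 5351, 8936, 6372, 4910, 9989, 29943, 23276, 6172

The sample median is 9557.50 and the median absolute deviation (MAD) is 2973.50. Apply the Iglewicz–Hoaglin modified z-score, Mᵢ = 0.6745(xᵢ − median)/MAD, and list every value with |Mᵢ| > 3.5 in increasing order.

|Mᵢ| > 3.5 ⇔ |xᵢ − 9557.50| > 3.5·2973.50/0.6745 = 15429.58.
So outliers lie outside [-5872.08, 24987.08].
25530: M = 3.62 → outlier.
29943: M = 4.62 → outlier.

25530, 29943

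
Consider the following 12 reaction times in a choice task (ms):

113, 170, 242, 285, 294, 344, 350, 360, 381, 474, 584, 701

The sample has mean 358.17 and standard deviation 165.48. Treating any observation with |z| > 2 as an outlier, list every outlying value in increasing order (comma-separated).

701

Cutoffs at x̄ ± 2s: 358.17 ± 2·165.48 = [27.21, 689.13].
701: z = 2.07, |z| > 2 → outlier.
Every other value lies within [27.21, 689.13].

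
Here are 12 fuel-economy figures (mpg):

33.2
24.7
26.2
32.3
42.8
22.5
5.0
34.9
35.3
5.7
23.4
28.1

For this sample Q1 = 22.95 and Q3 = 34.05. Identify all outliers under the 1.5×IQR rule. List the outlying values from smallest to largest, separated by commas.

IQR = Q3 − Q1 = 34.05 − 22.95 = 11.10.
Lower fence = Q1 − 1.5·IQR = 22.95 − 16.65 = 6.30.
Upper fence = Q3 + 1.5·IQR = 34.05 + 16.65 = 50.70.
5.0 < 6.30 → outlier.
5.7 < 6.30 → outlier.
All remaining values lie within [6.30, 50.70].

5.0, 5.7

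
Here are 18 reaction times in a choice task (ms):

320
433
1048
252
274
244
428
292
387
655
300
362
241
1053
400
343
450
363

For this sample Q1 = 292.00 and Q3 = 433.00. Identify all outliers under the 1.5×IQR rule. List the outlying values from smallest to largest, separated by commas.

IQR = Q3 − Q1 = 433.00 − 292.00 = 141.00.
Lower fence = Q1 − 1.5·IQR = 292.00 − 211.50 = 80.50.
Upper fence = Q3 + 1.5·IQR = 433.00 + 211.50 = 644.50.
655 > 644.50 → outlier.
1048 > 644.50 → outlier.
1053 > 644.50 → outlier.
All remaining values lie within [80.50, 644.50].

655, 1048, 1053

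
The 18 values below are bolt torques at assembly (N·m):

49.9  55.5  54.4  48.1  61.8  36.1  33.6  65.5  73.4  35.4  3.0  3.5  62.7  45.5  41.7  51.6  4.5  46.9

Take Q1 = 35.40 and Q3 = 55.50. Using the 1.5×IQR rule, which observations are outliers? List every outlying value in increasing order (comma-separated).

3.0, 3.5, 4.5

IQR = Q3 − Q1 = 55.50 − 35.40 = 20.10.
Lower fence = Q1 − 1.5·IQR = 35.40 − 30.15 = 5.25.
Upper fence = Q3 + 1.5·IQR = 55.50 + 30.15 = 85.65.
3.0 < 5.25 → outlier.
3.5 < 5.25 → outlier.
4.5 < 5.25 → outlier.
All remaining values lie within [5.25, 85.65].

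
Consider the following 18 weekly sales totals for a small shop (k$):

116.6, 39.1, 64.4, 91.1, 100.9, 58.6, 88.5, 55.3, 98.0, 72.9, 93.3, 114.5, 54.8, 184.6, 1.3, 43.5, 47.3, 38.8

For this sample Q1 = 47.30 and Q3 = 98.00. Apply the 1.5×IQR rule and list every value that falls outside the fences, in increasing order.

184.6

IQR = Q3 − Q1 = 98.00 − 47.30 = 50.70.
Lower fence = Q1 − 1.5·IQR = 47.30 − 76.05 = -28.75.
Upper fence = Q3 + 1.5·IQR = 98.00 + 76.05 = 174.05.
184.6 > 174.05 → outlier.
All remaining values lie within [-28.75, 174.05].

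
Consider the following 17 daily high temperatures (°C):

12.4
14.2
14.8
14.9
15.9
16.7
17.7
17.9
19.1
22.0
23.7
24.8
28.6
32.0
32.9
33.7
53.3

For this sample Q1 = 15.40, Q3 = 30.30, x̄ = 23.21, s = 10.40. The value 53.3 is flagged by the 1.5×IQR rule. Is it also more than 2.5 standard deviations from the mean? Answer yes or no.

yes

z = (53.3 − 23.21) / 10.40 = 2.89.
|z| = 2.89 > 2.5.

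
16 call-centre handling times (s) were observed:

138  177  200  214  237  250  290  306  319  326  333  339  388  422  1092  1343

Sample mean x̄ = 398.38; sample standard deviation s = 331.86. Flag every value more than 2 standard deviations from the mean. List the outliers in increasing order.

1092, 1343

Cutoffs at x̄ ± 2s: 398.38 ± 2·331.86 = [-265.34, 1062.10].
1092: z = 2.09, |z| > 2 → outlier.
1343: z = 2.85, |z| > 2 → outlier.
Every other value lies within [-265.34, 1062.10].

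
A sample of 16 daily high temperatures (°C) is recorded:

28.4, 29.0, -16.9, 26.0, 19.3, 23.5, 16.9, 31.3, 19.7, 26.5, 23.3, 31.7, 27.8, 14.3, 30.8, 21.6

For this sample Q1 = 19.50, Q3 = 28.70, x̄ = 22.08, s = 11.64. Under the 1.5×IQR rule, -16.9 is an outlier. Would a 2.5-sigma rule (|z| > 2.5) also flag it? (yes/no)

z = (-16.9 − 22.08) / 11.64 = -3.35.
|z| = 3.35 > 2.5.

yes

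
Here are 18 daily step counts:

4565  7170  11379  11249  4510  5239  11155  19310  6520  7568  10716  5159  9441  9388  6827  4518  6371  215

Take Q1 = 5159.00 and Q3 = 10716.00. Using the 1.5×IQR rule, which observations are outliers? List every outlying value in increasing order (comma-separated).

19310

IQR = Q3 − Q1 = 10716.00 − 5159.00 = 5557.00.
Lower fence = Q1 − 1.5·IQR = 5159.00 − 8335.50 = -3176.50.
Upper fence = Q3 + 1.5·IQR = 10716.00 + 8335.50 = 19051.50.
19310 > 19051.50 → outlier.
All remaining values lie within [-3176.50, 19051.50].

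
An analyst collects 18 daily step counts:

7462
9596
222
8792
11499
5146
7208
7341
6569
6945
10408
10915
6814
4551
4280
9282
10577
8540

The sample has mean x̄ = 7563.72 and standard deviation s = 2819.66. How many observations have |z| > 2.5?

1

Cutoffs: x̄ ± 2.5s = [514.57, 14612.87].
Outside the cutoffs: 222.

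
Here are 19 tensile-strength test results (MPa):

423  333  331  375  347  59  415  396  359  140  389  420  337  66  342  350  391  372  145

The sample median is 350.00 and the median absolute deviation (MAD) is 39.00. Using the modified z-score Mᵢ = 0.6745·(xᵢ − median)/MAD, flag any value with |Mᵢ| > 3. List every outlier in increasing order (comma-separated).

59, 66, 140, 145

|Mᵢ| > 3 ⇔ |xᵢ − 350.00| > 3·39.00/0.6745 = 173.46.
So outliers lie outside [176.54, 523.46].
59: M = -5.03 → outlier.
66: M = -4.91 → outlier.
140: M = -3.63 → outlier.
145: M = -3.55 → outlier.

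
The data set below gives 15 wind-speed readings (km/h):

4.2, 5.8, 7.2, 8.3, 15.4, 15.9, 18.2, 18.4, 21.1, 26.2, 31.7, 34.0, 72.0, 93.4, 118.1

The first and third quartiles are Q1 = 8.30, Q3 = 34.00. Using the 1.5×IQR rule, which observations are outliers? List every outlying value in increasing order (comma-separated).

93.4, 118.1

IQR = Q3 − Q1 = 34.00 − 8.30 = 25.70.
Lower fence = Q1 − 1.5·IQR = 8.30 − 38.55 = -30.25.
Upper fence = Q3 + 1.5·IQR = 34.00 + 38.55 = 72.55.
93.4 > 72.55 → outlier.
118.1 > 72.55 → outlier.
All remaining values lie within [-30.25, 72.55].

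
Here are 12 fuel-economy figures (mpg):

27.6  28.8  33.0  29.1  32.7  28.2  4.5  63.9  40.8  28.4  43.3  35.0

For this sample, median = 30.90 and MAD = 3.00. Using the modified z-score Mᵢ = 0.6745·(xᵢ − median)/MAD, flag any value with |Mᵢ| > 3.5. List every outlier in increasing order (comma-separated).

4.5, 63.9

|Mᵢ| > 3.5 ⇔ |xᵢ − 30.90| > 3.5·3.00/0.6745 = 15.57.
So outliers lie outside [15.33, 46.47].
4.5: M = -5.94 → outlier.
63.9: M = 7.42 → outlier.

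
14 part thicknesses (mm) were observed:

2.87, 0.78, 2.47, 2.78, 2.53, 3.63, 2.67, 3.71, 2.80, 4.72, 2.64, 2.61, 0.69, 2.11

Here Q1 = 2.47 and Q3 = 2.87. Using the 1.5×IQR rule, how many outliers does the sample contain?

5

IQR = 0.40; fences at 2.47 − 0.60 = 1.87 and 2.87 + 0.60 = 3.47.
Outside the cutoffs: 0.69, 0.78, 3.63, 3.71, 4.72.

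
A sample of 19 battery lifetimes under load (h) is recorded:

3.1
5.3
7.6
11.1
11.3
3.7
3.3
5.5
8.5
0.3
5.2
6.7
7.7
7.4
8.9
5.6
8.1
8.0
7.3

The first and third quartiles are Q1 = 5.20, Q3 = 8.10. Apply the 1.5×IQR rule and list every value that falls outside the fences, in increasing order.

IQR = Q3 − Q1 = 8.10 − 5.20 = 2.90.
Lower fence = Q1 − 1.5·IQR = 5.20 − 4.35 = 0.85.
Upper fence = Q3 + 1.5·IQR = 8.10 + 4.35 = 12.45.
0.3 < 0.85 → outlier.
All remaining values lie within [0.85, 12.45].

0.3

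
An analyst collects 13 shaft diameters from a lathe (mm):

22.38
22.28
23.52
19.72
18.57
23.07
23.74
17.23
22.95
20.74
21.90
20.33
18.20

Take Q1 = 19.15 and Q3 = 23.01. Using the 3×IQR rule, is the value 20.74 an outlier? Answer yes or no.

no

IQR = Q3 − Q1 = 23.01 − 19.15 = 3.86.
Lower fence = Q1 − 3·IQR = 19.15 − 11.58 = 7.57.
Upper fence = Q3 + 3·IQR = 23.01 + 11.58 = 34.59.
20.74 lies within [7.57, 34.59].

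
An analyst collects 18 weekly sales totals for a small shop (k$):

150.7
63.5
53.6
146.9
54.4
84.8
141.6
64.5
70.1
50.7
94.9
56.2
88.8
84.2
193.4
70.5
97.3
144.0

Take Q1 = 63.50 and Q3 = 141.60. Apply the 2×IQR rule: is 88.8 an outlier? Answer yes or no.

no

IQR = Q3 − Q1 = 141.60 − 63.50 = 78.10.
Lower fence = Q1 − 2·IQR = 63.50 − 156.20 = -92.70.
Upper fence = Q3 + 2·IQR = 141.60 + 156.20 = 297.80.
88.8 lies within [-92.70, 297.80].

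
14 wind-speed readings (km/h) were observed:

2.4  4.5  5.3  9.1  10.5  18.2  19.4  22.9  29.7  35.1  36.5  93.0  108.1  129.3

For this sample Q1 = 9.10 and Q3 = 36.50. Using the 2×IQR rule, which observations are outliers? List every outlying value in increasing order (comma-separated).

93.0, 108.1, 129.3

IQR = Q3 − Q1 = 36.50 − 9.10 = 27.40.
Lower fence = Q1 − 2·IQR = 9.10 − 54.80 = -45.70.
Upper fence = Q3 + 2·IQR = 36.50 + 54.80 = 91.30.
93.0 > 91.30 → outlier.
108.1 > 91.30 → outlier.
129.3 > 91.30 → outlier.
All remaining values lie within [-45.70, 91.30].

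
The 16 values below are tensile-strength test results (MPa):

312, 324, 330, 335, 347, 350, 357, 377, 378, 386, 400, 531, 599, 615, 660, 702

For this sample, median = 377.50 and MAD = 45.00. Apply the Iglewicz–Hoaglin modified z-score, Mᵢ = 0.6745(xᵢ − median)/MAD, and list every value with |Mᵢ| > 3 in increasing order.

|Mᵢ| > 3 ⇔ |xᵢ − 377.50| > 3·45.00/0.6745 = 200.15.
So outliers lie outside [177.35, 577.65].
599: M = 3.32 → outlier.
615: M = 3.56 → outlier.
660: M = 4.23 → outlier.
702: M = 4.86 → outlier.

599, 615, 660, 702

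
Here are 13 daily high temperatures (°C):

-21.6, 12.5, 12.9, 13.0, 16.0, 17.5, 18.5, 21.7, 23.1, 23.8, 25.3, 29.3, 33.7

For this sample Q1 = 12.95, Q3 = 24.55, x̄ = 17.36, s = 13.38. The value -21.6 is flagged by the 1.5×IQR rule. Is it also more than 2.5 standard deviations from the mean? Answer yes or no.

z = (-21.6 − 17.36) / 13.38 = -2.91.
|z| = 2.91 > 2.5.

yes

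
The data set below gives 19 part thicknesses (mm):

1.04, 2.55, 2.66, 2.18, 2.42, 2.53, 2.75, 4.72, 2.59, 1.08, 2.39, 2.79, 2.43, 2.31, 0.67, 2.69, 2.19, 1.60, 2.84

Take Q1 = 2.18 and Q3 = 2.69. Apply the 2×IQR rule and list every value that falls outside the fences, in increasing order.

0.67, 1.04, 1.08, 4.72

IQR = Q3 − Q1 = 2.69 − 2.18 = 0.51.
Lower fence = Q1 − 2·IQR = 2.18 − 1.02 = 1.16.
Upper fence = Q3 + 2·IQR = 2.69 + 1.02 = 3.71.
0.67 < 1.16 → outlier.
1.04 < 1.16 → outlier.
1.08 < 1.16 → outlier.
4.72 > 3.71 → outlier.
All remaining values lie within [1.16, 3.71].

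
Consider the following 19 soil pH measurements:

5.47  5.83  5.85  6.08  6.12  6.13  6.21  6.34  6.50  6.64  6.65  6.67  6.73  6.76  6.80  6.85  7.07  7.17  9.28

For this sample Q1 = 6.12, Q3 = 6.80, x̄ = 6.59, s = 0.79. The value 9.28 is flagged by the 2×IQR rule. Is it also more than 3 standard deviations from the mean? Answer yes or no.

z = (9.28 − 6.59) / 0.79 = 3.41.
|z| = 3.41 > 3.

yes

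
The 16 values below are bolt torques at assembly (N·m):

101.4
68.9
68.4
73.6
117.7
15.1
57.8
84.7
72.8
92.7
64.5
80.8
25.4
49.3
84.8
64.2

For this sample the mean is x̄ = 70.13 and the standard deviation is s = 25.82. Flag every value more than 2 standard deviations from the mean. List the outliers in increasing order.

Cutoffs at x̄ ± 2s: 70.13 ± 2·25.82 = [18.49, 121.77].
15.1: z = -2.13, |z| > 2 → outlier.
Every other value lies within [18.49, 121.77].

15.1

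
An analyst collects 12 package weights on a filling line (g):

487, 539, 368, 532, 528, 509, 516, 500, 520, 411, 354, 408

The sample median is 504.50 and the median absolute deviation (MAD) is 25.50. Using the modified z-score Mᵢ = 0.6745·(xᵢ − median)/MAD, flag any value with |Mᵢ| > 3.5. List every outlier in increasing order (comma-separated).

|Mᵢ| > 3.5 ⇔ |xᵢ − 504.50| > 3.5·25.50/0.6745 = 132.32.
So outliers lie outside [372.18, 636.82].
354: M = -3.98 → outlier.
368: M = -3.61 → outlier.

354, 368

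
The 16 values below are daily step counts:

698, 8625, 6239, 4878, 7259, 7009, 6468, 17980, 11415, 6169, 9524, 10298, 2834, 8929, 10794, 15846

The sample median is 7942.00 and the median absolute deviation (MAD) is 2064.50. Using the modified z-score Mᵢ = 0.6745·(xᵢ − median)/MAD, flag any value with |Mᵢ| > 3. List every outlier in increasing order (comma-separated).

17980

|Mᵢ| > 3 ⇔ |xᵢ − 7942.00| > 3·2064.50/0.6745 = 9182.36.
So outliers lie outside [-1240.36, 17124.36].
17980: M = 3.28 → outlier.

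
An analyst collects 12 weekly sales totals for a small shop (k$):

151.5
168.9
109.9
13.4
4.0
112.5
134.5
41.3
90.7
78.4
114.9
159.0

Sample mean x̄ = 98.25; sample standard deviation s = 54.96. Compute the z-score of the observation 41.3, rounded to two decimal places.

z = (41.3 − 98.25) / 54.96 = -1.04.

-1.04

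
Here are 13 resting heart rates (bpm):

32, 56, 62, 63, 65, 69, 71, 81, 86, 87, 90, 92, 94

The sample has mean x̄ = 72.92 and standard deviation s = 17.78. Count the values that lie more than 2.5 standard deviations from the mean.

0

Cutoffs: x̄ ± 2.5s = [28.47, 117.37].
Every value lies within the cutoffs.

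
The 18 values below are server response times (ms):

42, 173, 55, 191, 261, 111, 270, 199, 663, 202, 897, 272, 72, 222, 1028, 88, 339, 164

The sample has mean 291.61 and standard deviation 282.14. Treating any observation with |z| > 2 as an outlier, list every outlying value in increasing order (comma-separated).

897, 1028

Cutoffs at x̄ ± 2s: 291.61 ± 2·282.14 = [-272.67, 855.89].
897: z = 2.15, |z| > 2 → outlier.
1028: z = 2.61, |z| > 2 → outlier.
Every other value lies within [-272.67, 855.89].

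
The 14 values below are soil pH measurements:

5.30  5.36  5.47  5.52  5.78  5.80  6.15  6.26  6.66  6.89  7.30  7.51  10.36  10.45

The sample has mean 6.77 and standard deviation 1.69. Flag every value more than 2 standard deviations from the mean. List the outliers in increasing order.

Cutoffs at x̄ ± 2s: 6.77 ± 2·1.69 = [3.39, 10.15].
10.36: z = 2.12, |z| > 2 → outlier.
10.45: z = 2.18, |z| > 2 → outlier.
Every other value lies within [3.39, 10.15].

10.36, 10.45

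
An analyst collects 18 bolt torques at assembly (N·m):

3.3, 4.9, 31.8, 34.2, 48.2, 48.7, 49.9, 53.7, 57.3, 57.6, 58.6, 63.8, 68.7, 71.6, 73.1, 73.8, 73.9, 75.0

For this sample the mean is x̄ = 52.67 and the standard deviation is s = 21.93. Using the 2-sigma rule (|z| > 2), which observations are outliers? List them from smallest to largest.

Cutoffs at x̄ ± 2s: 52.67 ± 2·21.93 = [8.81, 96.53].
3.3: z = -2.25, |z| > 2 → outlier.
4.9: z = -2.18, |z| > 2 → outlier.
Every other value lies within [8.81, 96.53].

3.3, 4.9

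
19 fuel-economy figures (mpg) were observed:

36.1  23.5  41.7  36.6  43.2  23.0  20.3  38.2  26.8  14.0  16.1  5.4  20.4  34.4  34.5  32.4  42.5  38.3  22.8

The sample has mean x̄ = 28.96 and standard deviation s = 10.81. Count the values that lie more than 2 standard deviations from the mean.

1

Cutoffs: x̄ ± 2s = [7.34, 50.58].
Outside the cutoffs: 5.4.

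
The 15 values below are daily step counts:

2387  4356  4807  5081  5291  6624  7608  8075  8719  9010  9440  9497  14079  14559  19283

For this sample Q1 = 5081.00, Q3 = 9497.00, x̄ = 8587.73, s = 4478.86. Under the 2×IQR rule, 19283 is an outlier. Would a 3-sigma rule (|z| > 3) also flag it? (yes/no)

no

z = (19283 − 8587.73) / 4478.86 = 2.39.
|z| = 2.39 ≤ 3.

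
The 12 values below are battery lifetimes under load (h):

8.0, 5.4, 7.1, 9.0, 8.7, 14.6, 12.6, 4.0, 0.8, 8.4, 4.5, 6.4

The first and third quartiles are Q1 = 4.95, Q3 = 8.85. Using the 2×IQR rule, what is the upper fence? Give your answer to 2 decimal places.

IQR = Q3 − Q1 = 8.85 − 4.95 = 3.90.
Lower fence = Q1 − 2·IQR = 4.95 − 7.80 = -2.85.
Upper fence = Q3 + 2·IQR = 8.85 + 7.80 = 16.65.

16.65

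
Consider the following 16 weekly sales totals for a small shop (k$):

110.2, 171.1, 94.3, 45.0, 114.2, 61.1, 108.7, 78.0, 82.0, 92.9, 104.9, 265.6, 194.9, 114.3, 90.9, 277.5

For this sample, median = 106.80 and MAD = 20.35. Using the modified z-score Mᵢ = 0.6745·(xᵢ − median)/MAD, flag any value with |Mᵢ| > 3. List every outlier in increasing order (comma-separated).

265.6, 277.5

|Mᵢ| > 3 ⇔ |xᵢ − 106.80| > 3·20.35/0.6745 = 90.51.
So outliers lie outside [16.29, 197.31].
265.6: M = 5.26 → outlier.
277.5: M = 5.66 → outlier.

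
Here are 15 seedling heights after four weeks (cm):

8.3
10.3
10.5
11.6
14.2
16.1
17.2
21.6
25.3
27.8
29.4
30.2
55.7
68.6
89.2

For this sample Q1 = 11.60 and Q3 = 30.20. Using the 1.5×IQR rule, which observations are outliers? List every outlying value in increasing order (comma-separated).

68.6, 89.2

IQR = Q3 − Q1 = 30.20 − 11.60 = 18.60.
Lower fence = Q1 − 1.5·IQR = 11.60 − 27.90 = -16.30.
Upper fence = Q3 + 1.5·IQR = 30.20 + 27.90 = 58.10.
68.6 > 58.10 → outlier.
89.2 > 58.10 → outlier.
All remaining values lie within [-16.30, 58.10].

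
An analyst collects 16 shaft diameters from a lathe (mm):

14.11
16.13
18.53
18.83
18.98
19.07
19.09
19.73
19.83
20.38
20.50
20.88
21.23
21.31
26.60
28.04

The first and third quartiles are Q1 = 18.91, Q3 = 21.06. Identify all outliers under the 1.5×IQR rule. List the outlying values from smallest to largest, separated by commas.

IQR = Q3 − Q1 = 21.06 − 18.91 = 2.15.
Lower fence = Q1 − 1.5·IQR = 18.91 − 3.225 = 15.685.
Upper fence = Q3 + 1.5·IQR = 21.06 + 3.225 = 24.285.
14.11 < 15.685 → outlier.
26.60 > 24.285 → outlier.
28.04 > 24.285 → outlier.
All remaining values lie within [15.685, 24.285].

14.11, 26.60, 28.04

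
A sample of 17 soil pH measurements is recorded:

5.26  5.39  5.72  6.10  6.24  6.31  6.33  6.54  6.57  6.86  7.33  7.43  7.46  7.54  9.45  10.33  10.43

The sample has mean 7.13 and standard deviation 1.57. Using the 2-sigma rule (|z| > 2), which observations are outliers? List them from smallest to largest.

10.33, 10.43

Cutoffs at x̄ ± 2s: 7.13 ± 2·1.57 = [3.99, 10.27].
10.33: z = 2.04, |z| > 2 → outlier.
10.43: z = 2.10, |z| > 2 → outlier.
Every other value lies within [3.99, 10.27].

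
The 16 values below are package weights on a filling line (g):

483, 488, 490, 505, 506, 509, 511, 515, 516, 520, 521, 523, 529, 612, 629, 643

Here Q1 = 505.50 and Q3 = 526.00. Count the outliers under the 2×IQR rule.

3

IQR = 20.50; fences at 505.50 − 41.00 = 464.50 and 526.00 + 41.00 = 567.00.
Outside the cutoffs: 612, 629, 643.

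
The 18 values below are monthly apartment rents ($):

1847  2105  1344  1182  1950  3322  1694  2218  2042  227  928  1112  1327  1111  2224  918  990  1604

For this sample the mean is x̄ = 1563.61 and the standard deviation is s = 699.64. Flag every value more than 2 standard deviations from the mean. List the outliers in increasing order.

3322

Cutoffs at x̄ ± 2s: 1563.61 ± 2·699.64 = [164.33, 2962.89].
3322: z = 2.51, |z| > 2 → outlier.
Every other value lies within [164.33, 2962.89].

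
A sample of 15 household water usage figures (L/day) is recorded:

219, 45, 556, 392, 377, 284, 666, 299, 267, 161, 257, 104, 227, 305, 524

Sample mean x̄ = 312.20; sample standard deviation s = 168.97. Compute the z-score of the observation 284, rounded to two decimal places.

z = (284 − 312.20) / 168.97 = -0.17.

-0.17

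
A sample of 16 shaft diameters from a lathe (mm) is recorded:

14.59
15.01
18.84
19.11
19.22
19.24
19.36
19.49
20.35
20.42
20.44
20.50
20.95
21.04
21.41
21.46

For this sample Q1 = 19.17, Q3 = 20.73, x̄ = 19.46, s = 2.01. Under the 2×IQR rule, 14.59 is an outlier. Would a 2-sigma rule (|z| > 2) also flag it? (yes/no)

z = (14.59 − 19.46) / 2.01 = -2.42.
|z| = 2.42 > 2.

yes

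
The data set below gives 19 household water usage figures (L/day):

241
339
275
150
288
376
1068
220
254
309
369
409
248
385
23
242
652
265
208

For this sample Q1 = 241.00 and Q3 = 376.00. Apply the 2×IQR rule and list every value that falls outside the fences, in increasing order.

652, 1068

IQR = Q3 − Q1 = 376.00 − 241.00 = 135.00.
Lower fence = Q1 − 2·IQR = 241.00 − 270.00 = -29.00.
Upper fence = Q3 + 2·IQR = 376.00 + 270.00 = 646.00.
652 > 646.00 → outlier.
1068 > 646.00 → outlier.
All remaining values lie within [-29.00, 646.00].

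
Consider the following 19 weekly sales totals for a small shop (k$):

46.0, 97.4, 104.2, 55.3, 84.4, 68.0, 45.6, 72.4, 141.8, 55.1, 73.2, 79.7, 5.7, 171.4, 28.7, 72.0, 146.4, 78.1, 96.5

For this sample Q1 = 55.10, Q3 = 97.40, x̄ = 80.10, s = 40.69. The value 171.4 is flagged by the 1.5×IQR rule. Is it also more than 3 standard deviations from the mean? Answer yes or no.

z = (171.4 − 80.10) / 40.69 = 2.24.
|z| = 2.24 ≤ 3.

no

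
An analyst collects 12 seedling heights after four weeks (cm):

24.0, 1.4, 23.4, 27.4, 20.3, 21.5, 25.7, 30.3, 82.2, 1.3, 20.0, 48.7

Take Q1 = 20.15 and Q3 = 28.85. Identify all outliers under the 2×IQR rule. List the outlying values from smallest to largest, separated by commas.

1.3, 1.4, 48.7, 82.2

IQR = Q3 − Q1 = 28.85 − 20.15 = 8.70.
Lower fence = Q1 − 2·IQR = 20.15 − 17.40 = 2.75.
Upper fence = Q3 + 2·IQR = 28.85 + 17.40 = 46.25.
1.3 < 2.75 → outlier.
1.4 < 2.75 → outlier.
48.7 > 46.25 → outlier.
82.2 > 46.25 → outlier.
All remaining values lie within [2.75, 46.25].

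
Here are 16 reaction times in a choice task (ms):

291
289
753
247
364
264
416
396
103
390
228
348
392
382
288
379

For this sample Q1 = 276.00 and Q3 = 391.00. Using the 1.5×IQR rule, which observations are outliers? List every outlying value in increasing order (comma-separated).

IQR = Q3 − Q1 = 391.00 − 276.00 = 115.00.
Lower fence = Q1 − 1.5·IQR = 276.00 − 172.50 = 103.50.
Upper fence = Q3 + 1.5·IQR = 391.00 + 172.50 = 563.50.
103 < 103.50 → outlier.
753 > 563.50 → outlier.
All remaining values lie within [103.50, 563.50].

103, 753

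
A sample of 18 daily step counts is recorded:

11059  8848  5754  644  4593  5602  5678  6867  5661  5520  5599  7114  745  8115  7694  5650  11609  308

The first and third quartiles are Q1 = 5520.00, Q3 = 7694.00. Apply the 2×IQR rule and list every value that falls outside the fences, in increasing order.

308, 644, 745

IQR = Q3 − Q1 = 7694.00 − 5520.00 = 2174.00.
Lower fence = Q1 − 2·IQR = 5520.00 − 4348.00 = 1172.00.
Upper fence = Q3 + 2·IQR = 7694.00 + 4348.00 = 12042.00.
308 < 1172.00 → outlier.
644 < 1172.00 → outlier.
745 < 1172.00 → outlier.
All remaining values lie within [1172.00, 12042.00].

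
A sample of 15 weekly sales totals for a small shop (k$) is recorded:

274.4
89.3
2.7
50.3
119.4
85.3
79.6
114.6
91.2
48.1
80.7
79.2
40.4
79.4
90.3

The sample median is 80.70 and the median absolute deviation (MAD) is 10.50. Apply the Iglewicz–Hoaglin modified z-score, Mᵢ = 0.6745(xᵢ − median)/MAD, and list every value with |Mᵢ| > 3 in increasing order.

2.7, 274.4

|Mᵢ| > 3 ⇔ |xᵢ − 80.70| > 3·10.50/0.6745 = 46.70.
So outliers lie outside [34.00, 127.40].
2.7: M = -5.01 → outlier.
274.4: M = 12.44 → outlier.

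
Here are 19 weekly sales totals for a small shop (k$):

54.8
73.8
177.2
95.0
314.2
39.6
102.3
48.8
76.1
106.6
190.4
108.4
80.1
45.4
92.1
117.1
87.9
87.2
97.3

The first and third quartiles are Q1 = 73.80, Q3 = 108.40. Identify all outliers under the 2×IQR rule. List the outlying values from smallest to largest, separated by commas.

IQR = Q3 − Q1 = 108.40 − 73.80 = 34.60.
Lower fence = Q1 − 2·IQR = 73.80 − 69.20 = 4.60.
Upper fence = Q3 + 2·IQR = 108.40 + 69.20 = 177.60.
190.4 > 177.60 → outlier.
314.2 > 177.60 → outlier.
All remaining values lie within [4.60, 177.60].

190.4, 314.2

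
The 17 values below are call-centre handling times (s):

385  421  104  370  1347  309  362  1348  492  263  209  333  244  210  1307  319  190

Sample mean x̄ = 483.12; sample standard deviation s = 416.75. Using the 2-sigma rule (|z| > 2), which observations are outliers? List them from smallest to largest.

1347, 1348

Cutoffs at x̄ ± 2s: 483.12 ± 2·416.75 = [-350.38, 1316.62].
1347: z = 2.07, |z| > 2 → outlier.
1348: z = 2.08, |z| > 2 → outlier.
Every other value lies within [-350.38, 1316.62].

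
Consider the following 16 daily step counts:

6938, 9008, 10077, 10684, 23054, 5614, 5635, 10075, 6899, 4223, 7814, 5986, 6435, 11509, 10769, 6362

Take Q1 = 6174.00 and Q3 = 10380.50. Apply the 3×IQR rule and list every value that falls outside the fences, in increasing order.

IQR = Q3 − Q1 = 10380.50 − 6174.00 = 4206.50.
Lower fence = Q1 − 3·IQR = 6174.00 − 12619.50 = -6445.50.
Upper fence = Q3 + 3·IQR = 10380.50 + 12619.50 = 23000.00.
23054 > 23000.00 → outlier.
All remaining values lie within [-6445.50, 23000.00].

23054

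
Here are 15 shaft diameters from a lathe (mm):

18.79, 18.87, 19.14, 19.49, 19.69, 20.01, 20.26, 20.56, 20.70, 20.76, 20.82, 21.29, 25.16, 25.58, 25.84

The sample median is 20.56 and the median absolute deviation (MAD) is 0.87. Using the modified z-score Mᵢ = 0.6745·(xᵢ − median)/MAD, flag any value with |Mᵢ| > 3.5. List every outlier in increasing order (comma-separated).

25.16, 25.58, 25.84

|Mᵢ| > 3.5 ⇔ |xᵢ − 20.56| > 3.5·0.87/0.6745 = 4.51.
So outliers lie outside [16.05, 25.07].
25.16: M = 3.57 → outlier.
25.58: M = 3.89 → outlier.
25.84: M = 4.09 → outlier.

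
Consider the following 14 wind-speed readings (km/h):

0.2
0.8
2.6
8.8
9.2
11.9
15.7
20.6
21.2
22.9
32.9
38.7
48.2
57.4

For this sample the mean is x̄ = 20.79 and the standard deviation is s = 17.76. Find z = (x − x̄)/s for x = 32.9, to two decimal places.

0.68

z = (32.9 − 20.79) / 17.76 = 0.68.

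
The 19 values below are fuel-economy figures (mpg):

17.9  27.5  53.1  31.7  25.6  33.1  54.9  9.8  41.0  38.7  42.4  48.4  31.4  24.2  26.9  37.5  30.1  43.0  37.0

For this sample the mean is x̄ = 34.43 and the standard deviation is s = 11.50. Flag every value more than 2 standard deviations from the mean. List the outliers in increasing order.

Cutoffs at x̄ ± 2s: 34.43 ± 2·11.50 = [11.43, 57.43].
9.8: z = -2.14, |z| > 2 → outlier.
Every other value lies within [11.43, 57.43].

9.8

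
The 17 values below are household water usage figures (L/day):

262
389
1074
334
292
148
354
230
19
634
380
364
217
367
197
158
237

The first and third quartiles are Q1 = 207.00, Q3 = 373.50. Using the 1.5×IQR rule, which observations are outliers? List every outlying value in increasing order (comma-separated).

IQR = Q3 − Q1 = 373.50 − 207.00 = 166.50.
Lower fence = Q1 − 1.5·IQR = 207.00 − 249.75 = -42.75.
Upper fence = Q3 + 1.5·IQR = 373.50 + 249.75 = 623.25.
634 > 623.25 → outlier.
1074 > 623.25 → outlier.
All remaining values lie within [-42.75, 623.25].

634, 1074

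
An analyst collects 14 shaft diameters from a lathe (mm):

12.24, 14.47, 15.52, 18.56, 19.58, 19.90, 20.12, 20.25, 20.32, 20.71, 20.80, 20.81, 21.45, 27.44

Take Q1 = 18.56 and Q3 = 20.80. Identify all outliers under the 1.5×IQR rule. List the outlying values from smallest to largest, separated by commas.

IQR = Q3 − Q1 = 20.80 − 18.56 = 2.24.
Lower fence = Q1 − 1.5·IQR = 18.56 − 3.36 = 15.20.
Upper fence = Q3 + 1.5·IQR = 20.80 + 3.36 = 24.16.
12.24 < 15.20 → outlier.
14.47 < 15.20 → outlier.
27.44 > 24.16 → outlier.
All remaining values lie within [15.20, 24.16].

12.24, 14.47, 27.44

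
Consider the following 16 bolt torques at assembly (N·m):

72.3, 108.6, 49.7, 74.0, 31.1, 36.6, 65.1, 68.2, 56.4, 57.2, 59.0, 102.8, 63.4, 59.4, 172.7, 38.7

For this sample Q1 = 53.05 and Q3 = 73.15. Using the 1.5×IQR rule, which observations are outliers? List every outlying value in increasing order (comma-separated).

IQR = Q3 − Q1 = 73.15 − 53.05 = 20.10.
Lower fence = Q1 − 1.5·IQR = 53.05 − 30.15 = 22.90.
Upper fence = Q3 + 1.5·IQR = 73.15 + 30.15 = 103.30.
108.6 > 103.30 → outlier.
172.7 > 103.30 → outlier.
All remaining values lie within [22.90, 103.30].

108.6, 172.7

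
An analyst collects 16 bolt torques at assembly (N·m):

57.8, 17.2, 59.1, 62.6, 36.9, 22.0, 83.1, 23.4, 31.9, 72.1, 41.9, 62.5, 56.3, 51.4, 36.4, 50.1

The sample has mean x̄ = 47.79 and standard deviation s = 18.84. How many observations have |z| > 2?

Cutoffs: x̄ ± 2s = [10.11, 85.47].
Every value lies within the cutoffs.

0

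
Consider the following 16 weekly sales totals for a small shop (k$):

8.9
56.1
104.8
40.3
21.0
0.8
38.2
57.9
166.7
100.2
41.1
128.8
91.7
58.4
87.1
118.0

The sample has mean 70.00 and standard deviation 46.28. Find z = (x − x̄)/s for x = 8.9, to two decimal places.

-1.32

z = (8.9 − 70.00) / 46.28 = -1.32.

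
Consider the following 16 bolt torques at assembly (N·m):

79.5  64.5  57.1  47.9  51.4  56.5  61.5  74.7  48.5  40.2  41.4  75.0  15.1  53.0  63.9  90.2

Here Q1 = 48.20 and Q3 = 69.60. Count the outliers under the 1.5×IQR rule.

IQR = 21.40; fences at 48.20 − 32.10 = 16.10 and 69.60 + 32.10 = 101.70.
Outside the cutoffs: 15.1.

1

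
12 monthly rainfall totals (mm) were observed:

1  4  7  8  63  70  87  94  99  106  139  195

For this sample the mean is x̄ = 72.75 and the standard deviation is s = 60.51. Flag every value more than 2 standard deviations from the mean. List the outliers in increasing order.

Cutoffs at x̄ ± 2s: 72.75 ± 2·60.51 = [-48.27, 193.77].
195: z = 2.02, |z| > 2 → outlier.
Every other value lies within [-48.27, 193.77].

195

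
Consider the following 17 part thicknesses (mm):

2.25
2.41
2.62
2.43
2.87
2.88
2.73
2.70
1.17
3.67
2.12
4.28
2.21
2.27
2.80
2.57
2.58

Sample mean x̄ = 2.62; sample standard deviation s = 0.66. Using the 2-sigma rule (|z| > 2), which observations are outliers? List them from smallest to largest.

Cutoffs at x̄ ± 2s: 2.62 ± 2·0.66 = [1.30, 3.94].
1.17: z = -2.20, |z| > 2 → outlier.
4.28: z = 2.52, |z| > 2 → outlier.
Every other value lies within [1.30, 3.94].

1.17, 4.28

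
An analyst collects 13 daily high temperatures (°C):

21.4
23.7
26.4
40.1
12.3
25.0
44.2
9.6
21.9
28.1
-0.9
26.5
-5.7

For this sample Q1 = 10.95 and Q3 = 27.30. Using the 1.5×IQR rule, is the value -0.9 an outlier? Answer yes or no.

no

IQR = Q3 − Q1 = 27.30 − 10.95 = 16.35.
Lower fence = Q1 − 1.5·IQR = 10.95 − 24.525 = -13.575.
Upper fence = Q3 + 1.5·IQR = 27.30 + 24.525 = 51.825.
-0.9 lies within [-13.575, 51.825].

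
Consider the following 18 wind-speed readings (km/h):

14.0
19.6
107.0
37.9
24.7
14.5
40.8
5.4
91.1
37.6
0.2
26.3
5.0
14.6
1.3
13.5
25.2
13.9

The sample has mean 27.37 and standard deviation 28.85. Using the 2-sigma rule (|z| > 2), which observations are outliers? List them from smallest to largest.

Cutoffs at x̄ ± 2s: 27.37 ± 2·28.85 = [-30.33, 85.07].
91.1: z = 2.21, |z| > 2 → outlier.
107.0: z = 2.76, |z| > 2 → outlier.
Every other value lies within [-30.33, 85.07].

91.1, 107.0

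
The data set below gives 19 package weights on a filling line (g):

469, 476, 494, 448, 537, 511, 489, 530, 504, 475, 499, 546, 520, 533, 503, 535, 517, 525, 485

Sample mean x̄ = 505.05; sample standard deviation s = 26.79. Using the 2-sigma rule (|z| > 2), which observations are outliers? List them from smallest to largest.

448

Cutoffs at x̄ ± 2s: 505.05 ± 2·26.79 = [451.47, 558.63].
448: z = -2.13, |z| > 2 → outlier.
Every other value lies within [451.47, 558.63].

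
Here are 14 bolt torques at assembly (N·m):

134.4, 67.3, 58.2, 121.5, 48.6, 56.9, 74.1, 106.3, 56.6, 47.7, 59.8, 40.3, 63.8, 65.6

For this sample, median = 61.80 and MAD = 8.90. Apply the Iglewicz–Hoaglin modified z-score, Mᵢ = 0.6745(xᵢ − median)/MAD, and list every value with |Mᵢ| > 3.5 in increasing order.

121.5, 134.4

|Mᵢ| > 3.5 ⇔ |xᵢ − 61.80| > 3.5·8.90/0.6745 = 46.18.
So outliers lie outside [15.62, 107.98].
121.5: M = 4.52 → outlier.
134.4: M = 5.50 → outlier.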